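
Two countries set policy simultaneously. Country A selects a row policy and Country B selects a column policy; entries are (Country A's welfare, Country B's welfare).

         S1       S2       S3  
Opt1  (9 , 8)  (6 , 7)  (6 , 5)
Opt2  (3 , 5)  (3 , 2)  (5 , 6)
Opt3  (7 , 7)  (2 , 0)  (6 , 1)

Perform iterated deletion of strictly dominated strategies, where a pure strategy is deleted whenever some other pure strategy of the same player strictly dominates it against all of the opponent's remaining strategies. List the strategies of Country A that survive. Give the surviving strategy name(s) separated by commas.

Country A's strategy Opt2 is strictly dominated by Opt1 (S1: 9>3, S2: 6>3, S3: 6>5) and is removed.
For Country B, S1 strictly dominates S2 on the remaining rows (Opt1: 8>7, Opt3: 7>0); eliminate S2.
Country B's strategy S3 is strictly dominated by S1 (Opt1: 8>5, Opt3: 7>1) and is removed.
Country A's strategy Opt3 is strictly dominated by Opt1 (S1: 9>7) and is removed.
Among the remaining strategies, none is strictly dominated by another pure strategy of the same player, so the elimination stops.
Surviving strategies — Country A: {Opt1}; Country B: {S1}.

Opt1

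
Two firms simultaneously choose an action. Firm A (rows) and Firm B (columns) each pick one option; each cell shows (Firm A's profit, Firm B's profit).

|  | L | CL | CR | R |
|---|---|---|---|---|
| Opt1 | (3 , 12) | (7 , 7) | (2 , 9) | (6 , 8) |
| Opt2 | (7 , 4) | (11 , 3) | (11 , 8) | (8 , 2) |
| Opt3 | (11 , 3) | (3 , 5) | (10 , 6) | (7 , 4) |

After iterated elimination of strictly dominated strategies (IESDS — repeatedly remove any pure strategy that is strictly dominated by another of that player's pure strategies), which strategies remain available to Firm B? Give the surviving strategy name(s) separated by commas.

Row Opt1 is eliminated: Opt2 beats it against every remaining column (L: 7>3, CL: 11>7, CR: 11>2, R: 8>6).
For Firm B, CR strictly dominates L on the remaining rows (Opt2: 8>4, Opt3: 6>3); eliminate L.
Firm A's strategy Opt3 is strictly dominated by Opt2 (CL: 11>3, CR: 11>10, R: 8>7) and is removed.
Firm B's strategy CL is strictly dominated by CR (Opt2: 8>3) and is removed.
Column R is eliminated: CR beats it against every remaining row (Opt2: 8>2).
Among the remaining strategies, none is strictly dominated by another pure strategy of the same player, so the elimination stops.
Surviving strategies — Firm A: {Opt2}; Firm B: {CR}.

CR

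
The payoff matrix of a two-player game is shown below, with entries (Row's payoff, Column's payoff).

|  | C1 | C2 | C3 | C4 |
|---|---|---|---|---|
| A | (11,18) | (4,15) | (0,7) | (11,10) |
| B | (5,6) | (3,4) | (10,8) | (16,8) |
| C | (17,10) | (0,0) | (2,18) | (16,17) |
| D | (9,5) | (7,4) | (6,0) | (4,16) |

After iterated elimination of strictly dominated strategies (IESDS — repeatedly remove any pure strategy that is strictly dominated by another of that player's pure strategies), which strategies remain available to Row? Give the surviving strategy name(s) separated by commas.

For Column, C1 strictly dominates C2 on the remaining rows (A: 18>15, B: 6>4, C: 10>0, D: 5>4); eliminate C2.
Row A is eliminated: C beats it against every remaining column (C1: 17>11, C3: 2>0, C4: 16>11).
Column's strategy C1 is strictly dominated by C4 (B: 8>6, C: 17>10, D: 16>5) and is removed.
Row's strategy D is strictly dominated by B (C3: 10>6, C4: 16>4) and is removed.
Among the remaining strategies, none is strictly dominated by another pure strategy of the same player, so the elimination stops.
Surviving strategies — Row: {B, C}; Column: {C3, C4}.

B, C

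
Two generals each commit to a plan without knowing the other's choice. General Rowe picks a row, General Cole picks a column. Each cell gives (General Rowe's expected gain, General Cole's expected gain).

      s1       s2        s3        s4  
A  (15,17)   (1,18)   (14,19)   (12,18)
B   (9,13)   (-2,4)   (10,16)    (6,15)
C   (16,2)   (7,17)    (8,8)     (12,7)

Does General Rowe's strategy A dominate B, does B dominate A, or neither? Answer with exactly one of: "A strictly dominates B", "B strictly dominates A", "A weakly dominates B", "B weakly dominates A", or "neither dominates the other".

A strictly dominates B

A's payoffs vs B's, by General Cole's action — s1: 15>9, s2: 1>-2, s3: 14>10, s4: 12>6.
A gives a strictly higher payoff against each opponent action, so A strictly dominates B.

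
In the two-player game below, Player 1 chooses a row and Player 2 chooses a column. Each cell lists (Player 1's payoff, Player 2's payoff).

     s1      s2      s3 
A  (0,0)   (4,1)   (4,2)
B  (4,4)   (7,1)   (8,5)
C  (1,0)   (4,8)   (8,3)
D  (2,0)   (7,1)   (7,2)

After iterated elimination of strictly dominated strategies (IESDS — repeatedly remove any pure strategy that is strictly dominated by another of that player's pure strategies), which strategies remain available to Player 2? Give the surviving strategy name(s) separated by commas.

Player 1's strategy A is strictly dominated by B (s1: 4>0, s2: 7>4, s3: 8>4) and is removed.
Player 2's strategy s1 is strictly dominated by s3 (B: 5>4, C: 3>0, D: 2>0) and is removed.
Among the remaining strategies, none is strictly dominated by another pure strategy of the same player, so the elimination stops.
Surviving strategies — Player 1: {B, C, D}; Player 2: {s2, s3}.

s2, s3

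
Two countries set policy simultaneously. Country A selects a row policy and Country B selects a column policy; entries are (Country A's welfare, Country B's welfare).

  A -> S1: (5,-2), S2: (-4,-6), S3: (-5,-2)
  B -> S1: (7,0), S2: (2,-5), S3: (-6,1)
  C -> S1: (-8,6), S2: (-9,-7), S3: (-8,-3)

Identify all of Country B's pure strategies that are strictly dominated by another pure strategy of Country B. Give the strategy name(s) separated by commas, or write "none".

S2

Nothing dominates S1: S2 at A (-2>-6); S3 at A (-2=-2).
S2 is strictly dominated by S1 (A: -2>-6, B: 0>-5, C: 6>-7).
S3: no other strategy beats it everywhere (S1 at A (-2=-2); S2 at A (-2>-6)).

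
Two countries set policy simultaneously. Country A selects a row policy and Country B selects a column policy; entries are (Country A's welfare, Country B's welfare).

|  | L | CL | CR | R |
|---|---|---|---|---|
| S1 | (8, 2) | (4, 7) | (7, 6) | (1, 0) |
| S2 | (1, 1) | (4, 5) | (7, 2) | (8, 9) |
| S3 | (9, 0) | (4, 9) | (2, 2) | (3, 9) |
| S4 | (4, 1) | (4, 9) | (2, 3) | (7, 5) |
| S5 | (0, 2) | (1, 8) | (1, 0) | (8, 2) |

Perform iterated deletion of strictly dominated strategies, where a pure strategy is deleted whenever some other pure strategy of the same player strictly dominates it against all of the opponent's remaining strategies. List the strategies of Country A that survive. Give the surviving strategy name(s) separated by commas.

S1, S2, S3, S4, S5

Column L is eliminated: CL beats it against every remaining row (S1: 7>2, S2: 5>1, S3: 9>0, S4: 9>1, S5: 8>2).
Column CR is eliminated: CL beats it against every remaining row (S1: 7>6, S2: 5>2, S3: 9>2, S4: 9>3, S5: 8>0).
Among the remaining strategies, none is strictly dominated by another pure strategy of the same player, so the elimination stops.
Surviving strategies — Country A: {S1, S2, S3, S4, S5}; Country B: {CL, R}.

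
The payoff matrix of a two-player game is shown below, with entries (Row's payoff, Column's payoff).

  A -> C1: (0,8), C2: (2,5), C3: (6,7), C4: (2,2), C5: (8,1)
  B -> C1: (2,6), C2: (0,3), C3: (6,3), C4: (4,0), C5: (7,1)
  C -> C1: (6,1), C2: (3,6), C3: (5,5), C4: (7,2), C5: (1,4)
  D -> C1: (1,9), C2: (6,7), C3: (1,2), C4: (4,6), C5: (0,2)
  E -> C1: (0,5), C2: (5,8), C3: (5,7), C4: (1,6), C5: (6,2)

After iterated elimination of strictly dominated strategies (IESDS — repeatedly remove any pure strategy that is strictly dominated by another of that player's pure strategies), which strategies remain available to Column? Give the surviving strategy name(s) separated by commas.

C1, C2, C3

Column's strategy C4 is strictly dominated by C2 (A: 5>2, B: 3>0, C: 6>2, D: 7>6, E: 8>6) and is removed.
Column C5 is eliminated: C2 beats it against every remaining row (A: 5>1, B: 3>1, C: 6>4, D: 7>2, E: 8>2).
Among the remaining strategies, none is strictly dominated by another pure strategy of the same player, so the elimination stops.
Surviving strategies — Row: {A, B, C, D, E}; Column: {C1, C2, C3}.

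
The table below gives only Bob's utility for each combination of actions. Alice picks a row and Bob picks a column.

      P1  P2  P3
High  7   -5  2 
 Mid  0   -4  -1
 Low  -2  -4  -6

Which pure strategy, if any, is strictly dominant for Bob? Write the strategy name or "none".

P1 vs P2: High: 7>-5, Mid: 0>-4, Low: -2>-4.
P1 vs P3: High: 7>2, Mid: 0>-1, Low: -2>-6.
P1 strictly beats every other strategy against every opponent action, so it is strictly dominant.

P1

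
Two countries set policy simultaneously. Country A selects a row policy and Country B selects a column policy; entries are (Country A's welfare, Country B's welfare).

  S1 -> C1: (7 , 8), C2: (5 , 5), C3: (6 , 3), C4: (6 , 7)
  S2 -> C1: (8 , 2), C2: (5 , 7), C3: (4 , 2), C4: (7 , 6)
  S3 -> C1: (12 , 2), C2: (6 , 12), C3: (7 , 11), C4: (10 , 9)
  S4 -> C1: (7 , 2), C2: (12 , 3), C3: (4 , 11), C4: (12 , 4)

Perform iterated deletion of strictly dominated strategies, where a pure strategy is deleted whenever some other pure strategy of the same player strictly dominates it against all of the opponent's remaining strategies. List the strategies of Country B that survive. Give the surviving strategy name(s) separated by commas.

Row S1 is eliminated: S3 beats it against every remaining column (C1: 12>7, C2: 6>5, C3: 7>6, C4: 10>6).
Row S2 is eliminated: S3 beats it against every remaining column (C1: 12>8, C2: 6>5, C3: 7>4, C4: 10>7).
Column C1 is eliminated: C2 beats it against every remaining row (S3: 12>2, S4: 3>2).
Country B's strategy C4 is strictly dominated by C3 (S3: 11>9, S4: 11>4) and is removed.
Among the remaining strategies, none is strictly dominated by another pure strategy of the same player, so the elimination stops.
Surviving strategies — Country A: {S3, S4}; Country B: {C2, C3}.

C2, C3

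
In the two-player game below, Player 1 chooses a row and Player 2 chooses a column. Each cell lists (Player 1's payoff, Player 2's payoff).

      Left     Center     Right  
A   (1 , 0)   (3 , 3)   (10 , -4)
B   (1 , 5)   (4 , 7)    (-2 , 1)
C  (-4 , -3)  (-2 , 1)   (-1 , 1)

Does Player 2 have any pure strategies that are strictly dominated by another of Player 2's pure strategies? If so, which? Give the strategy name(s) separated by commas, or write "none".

Left

Left is strictly dominated by Center (A: 3>0, B: 7>5, C: 1>-3).
Center: no other strategy beats it everywhere (Left at A (3>0); Right at A (3>-4)).
Right is not dominated — it holds its own against Left at C (1>-3); Center at C (1=1).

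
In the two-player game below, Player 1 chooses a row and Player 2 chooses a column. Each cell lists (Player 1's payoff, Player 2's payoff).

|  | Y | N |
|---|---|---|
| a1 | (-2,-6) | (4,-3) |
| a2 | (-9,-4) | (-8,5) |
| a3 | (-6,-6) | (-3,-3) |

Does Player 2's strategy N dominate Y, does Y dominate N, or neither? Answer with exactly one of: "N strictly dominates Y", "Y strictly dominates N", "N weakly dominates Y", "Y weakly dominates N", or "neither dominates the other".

N's payoffs vs Y's, by Player 1's action — a1: -3>-6, a2: 5>-4, a3: -3>-6.
Every comparison favours N, so N strictly dominates Y.

N strictly dominates Y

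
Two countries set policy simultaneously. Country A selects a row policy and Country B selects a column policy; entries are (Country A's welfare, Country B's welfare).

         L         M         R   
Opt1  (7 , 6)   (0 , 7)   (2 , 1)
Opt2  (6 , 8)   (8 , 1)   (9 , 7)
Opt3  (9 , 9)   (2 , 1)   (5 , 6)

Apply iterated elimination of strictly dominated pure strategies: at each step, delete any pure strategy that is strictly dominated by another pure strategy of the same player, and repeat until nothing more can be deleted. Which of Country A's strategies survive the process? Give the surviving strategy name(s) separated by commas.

For Country A, Opt3 strictly dominates Opt1 on the remaining columns (L: 9>7, M: 2>0, R: 5>2); eliminate Opt1.
Country B's strategy M is strictly dominated by L (Opt2: 8>1, Opt3: 9>1) and is removed.
Column R is eliminated: L beats it against every remaining row (Opt2: 8>7, Opt3: 9>6).
For Country A, Opt3 strictly dominates Opt2 on the remaining columns (L: 9>6); eliminate Opt2.
Among the remaining strategies, none is strictly dominated by another pure strategy of the same player, so the elimination stops.
Surviving strategies — Country A: {Opt3}; Country B: {L}.

Opt3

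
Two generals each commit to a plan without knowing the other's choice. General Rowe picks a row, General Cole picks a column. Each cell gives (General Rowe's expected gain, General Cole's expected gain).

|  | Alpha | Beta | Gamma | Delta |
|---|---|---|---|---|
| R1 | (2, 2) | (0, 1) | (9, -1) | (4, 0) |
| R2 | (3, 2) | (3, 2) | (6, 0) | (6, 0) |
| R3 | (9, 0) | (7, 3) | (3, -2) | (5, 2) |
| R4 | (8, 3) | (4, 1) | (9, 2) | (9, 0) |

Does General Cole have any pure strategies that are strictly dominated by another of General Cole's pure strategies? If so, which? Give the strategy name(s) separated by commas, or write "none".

Alpha: no other strategy beats it everywhere (Beta at R1 (2>1); Gamma at R1 (2>-1); Delta at R1 (2>0)).
Nothing dominates Beta: Alpha at R2 (2=2); Gamma at R1 (1>-1); Delta at R1 (1>0).
Alpha strictly dominates Gamma — R1: 2>-1, R2: 2>0, R3: 0>-2, R4: 3>2.
Beta strictly dominates Delta — R1: 1>0, R2: 2>0, R3: 3>2, R4: 1>0.

Gamma, Delta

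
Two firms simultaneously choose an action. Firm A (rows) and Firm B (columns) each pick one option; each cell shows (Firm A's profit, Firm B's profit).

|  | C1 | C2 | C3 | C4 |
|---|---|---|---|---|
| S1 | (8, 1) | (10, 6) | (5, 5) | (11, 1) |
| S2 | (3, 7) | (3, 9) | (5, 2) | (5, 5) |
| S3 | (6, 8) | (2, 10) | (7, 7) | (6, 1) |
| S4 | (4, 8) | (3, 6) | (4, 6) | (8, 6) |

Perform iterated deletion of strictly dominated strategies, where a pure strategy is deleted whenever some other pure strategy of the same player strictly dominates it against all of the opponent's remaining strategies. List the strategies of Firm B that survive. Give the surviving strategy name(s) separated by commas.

C2

Firm A's strategy S4 is strictly dominated by S1 (C1: 8>4, C2: 10>3, C3: 5>4, C4: 11>8) and is removed.
Column C1 is eliminated: C2 beats it against every remaining row (S1: 6>1, S2: 9>7, S3: 10>8).
Column C3 is eliminated: C2 beats it against every remaining row (S1: 6>5, S2: 9>2, S3: 10>7).
For Firm A, S1 strictly dominates S2 on the remaining columns (C2: 10>3, C4: 11>5); eliminate S2.
Row S3 is eliminated: S1 beats it against every remaining column (C2: 10>2, C4: 11>6).
For Firm B, C2 strictly dominates C4 on the remaining rows (S1: 6>1); eliminate C4.
Among the remaining strategies, none is strictly dominated by another pure strategy of the same player, so the elimination stops.
Surviving strategies — Firm A: {S1}; Firm B: {C2}.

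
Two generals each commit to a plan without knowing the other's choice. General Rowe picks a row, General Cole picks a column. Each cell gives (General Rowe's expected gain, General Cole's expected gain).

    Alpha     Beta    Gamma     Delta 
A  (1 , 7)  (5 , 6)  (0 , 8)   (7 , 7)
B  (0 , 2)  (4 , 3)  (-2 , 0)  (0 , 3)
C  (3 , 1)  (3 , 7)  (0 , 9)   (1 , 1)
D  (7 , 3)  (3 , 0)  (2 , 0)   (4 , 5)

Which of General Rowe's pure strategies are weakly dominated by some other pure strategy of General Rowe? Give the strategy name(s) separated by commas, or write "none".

B, C

A: no other strategy beats it everywhere (B at Alpha (1>0); C at Beta (5>3); D at Beta (5>3)).
B: dominated, since A does at least as well everywhere (Alpha: 1>0, Beta: 5>4, Gamma: 0>-2, Delta: 7>0).
C is weakly dominated by D (Alpha: 7>3, Beta: 3=3, Gamma: 2>0, Delta: 4>1).
D is not dominated — it holds its own against A at Alpha (7>1); B at Alpha (7>0); C at Alpha (7>3).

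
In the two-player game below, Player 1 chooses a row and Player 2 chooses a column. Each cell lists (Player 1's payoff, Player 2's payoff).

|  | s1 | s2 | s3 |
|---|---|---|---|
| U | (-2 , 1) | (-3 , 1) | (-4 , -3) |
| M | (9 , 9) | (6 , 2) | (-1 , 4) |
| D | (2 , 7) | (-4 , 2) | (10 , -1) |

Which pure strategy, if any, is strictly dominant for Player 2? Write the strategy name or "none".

s1 fails to dominate s2 at U (1=1).
s2 fails to dominate s1 at U (1=1).
s3 fails to dominate s1 at U (-3<1).
No single strategy dominates all the others.

none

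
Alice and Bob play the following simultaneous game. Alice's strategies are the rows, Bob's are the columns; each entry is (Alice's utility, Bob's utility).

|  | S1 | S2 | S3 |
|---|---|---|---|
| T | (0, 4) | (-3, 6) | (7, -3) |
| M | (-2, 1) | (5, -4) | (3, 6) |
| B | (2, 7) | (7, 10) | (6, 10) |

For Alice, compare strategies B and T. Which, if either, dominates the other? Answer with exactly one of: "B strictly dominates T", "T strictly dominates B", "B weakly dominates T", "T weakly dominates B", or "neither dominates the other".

B's payoffs vs T's, by Bob's action — S1: 2>0, S2: 7>-3, S3: 6<7.
B does better at S1, S2 but worse at S3; neither strategy dominates the other.

neither dominates the other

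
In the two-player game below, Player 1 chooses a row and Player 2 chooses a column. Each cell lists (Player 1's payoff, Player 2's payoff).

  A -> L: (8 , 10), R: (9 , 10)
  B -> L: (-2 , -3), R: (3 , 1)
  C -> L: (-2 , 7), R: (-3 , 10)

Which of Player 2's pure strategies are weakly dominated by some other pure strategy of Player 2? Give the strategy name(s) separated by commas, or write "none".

L: dominated, since R does at least as well everywhere (A: 10=10, B: 1>-3, C: 10>7).
R: no other strategy beats it everywhere (L at B (1>-3)).

L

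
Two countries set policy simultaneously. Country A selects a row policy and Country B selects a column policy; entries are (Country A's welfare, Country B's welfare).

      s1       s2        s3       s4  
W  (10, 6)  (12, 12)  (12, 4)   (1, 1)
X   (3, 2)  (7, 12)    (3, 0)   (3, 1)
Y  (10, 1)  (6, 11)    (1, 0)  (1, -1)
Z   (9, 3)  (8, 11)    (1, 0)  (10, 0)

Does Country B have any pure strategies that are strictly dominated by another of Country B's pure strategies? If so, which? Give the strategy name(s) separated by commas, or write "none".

s1 is strictly dominated by s2 (W: 12>6, X: 12>2, Y: 11>1, Z: 11>3).
s2: no other strategy beats it everywhere (s1 at W (12>6); s3 at W (12>4); s4 at W (12>1)).
s3 is strictly dominated by s1 (W: 6>4, X: 2>0, Y: 1>0, Z: 3>0).
s1 strictly dominates s4 — W: 6>1, X: 2>1, Y: 1>-1, Z: 3>0.

s1, s3, s4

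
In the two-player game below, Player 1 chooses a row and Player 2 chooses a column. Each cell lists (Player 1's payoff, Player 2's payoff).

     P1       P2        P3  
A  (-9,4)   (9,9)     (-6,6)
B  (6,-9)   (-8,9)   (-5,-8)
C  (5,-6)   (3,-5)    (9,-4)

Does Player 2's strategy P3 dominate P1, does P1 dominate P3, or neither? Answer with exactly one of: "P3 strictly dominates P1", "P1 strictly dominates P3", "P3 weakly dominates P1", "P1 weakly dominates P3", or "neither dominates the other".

P3 strictly dominates P1

P3's payoffs vs P1's, by Player 1's action — A: 6>4, B: -8>-9, C: -4>-6.
P3 gives a strictly higher payoff against each opponent action, so P3 strictly dominates P1.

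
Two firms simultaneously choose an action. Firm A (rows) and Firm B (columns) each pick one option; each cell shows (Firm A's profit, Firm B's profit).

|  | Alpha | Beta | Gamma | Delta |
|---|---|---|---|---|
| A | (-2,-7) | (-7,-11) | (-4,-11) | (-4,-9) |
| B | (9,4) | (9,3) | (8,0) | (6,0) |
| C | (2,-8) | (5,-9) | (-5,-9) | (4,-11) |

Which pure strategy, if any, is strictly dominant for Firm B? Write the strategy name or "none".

Alpha vs Beta: A: -7>-11, B: 4>3, C: -8>-9.
Alpha vs Gamma: A: -7>-11, B: 4>0, C: -8>-9.
Alpha vs Delta: A: -7>-9, B: 4>0, C: -8>-11.
Alpha strictly beats every other strategy against every opponent action, so it is strictly dominant.

Alpha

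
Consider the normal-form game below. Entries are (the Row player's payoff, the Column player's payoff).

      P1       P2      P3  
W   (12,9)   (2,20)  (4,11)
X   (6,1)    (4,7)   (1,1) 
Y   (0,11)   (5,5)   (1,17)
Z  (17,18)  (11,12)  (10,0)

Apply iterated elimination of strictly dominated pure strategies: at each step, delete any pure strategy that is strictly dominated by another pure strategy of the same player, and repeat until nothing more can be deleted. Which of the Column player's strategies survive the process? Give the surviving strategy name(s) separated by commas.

P1

For the Row player, Z strictly dominates W on the remaining columns (P1: 17>12, P2: 11>2, P3: 10>4); eliminate W.
The Row player's strategy X is strictly dominated by Z (P1: 17>6, P2: 11>4, P3: 10>1) and is removed.
The Row player's strategy Y is strictly dominated by Z (P1: 17>0, P2: 11>5, P3: 10>1) and is removed.
Column P2 is eliminated: P1 beats it against every remaining row (Z: 18>12).
Column P3 is eliminated: P1 beats it against every remaining row (Z: 18>0).
Among the remaining strategies, none is strictly dominated by another pure strategy of the same player, so the elimination stops.
Surviving strategies — the Row player: {Z}; the Column player: {P1}.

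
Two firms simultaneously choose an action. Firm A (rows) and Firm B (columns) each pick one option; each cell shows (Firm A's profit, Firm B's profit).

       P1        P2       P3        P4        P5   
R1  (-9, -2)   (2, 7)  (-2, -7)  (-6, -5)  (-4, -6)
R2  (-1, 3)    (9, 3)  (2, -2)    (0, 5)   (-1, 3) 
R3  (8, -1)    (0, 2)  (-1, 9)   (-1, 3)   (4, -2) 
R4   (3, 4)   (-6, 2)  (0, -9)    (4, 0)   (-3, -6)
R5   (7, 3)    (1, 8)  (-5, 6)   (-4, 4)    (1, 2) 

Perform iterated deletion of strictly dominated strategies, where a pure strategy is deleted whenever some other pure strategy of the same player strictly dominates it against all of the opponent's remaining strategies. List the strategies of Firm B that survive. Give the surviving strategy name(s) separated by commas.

P1, P2, P3, P4

Firm A's strategy R1 is strictly dominated by R2 (P1: -1>-9, P2: 9>2, P3: 2>-2, P4: 0>-6, P5: -1>-4) and is removed.
Firm B's strategy P5 is strictly dominated by P4 (R2: 5>3, R3: 3>-2, R4: 0>-6, R5: 4>2) and is removed.
Among the remaining strategies, none is strictly dominated by another pure strategy of the same player, so the elimination stops.
Surviving strategies — Firm A: {R2, R3, R4, R5}; Firm B: {P1, P2, P3, P4}.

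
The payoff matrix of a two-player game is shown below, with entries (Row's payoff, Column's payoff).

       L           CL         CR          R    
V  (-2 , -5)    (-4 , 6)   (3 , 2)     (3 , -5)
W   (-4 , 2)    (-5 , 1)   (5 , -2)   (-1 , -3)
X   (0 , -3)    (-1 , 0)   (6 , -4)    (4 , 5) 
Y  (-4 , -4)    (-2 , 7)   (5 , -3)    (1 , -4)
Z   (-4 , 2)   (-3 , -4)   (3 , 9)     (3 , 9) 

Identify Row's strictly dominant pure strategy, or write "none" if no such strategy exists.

X

X vs V: L: 0>-2, CL: -1>-4, CR: 6>3, R: 4>3.
X vs W: L: 0>-4, CL: -1>-5, CR: 6>5, R: 4>-1.
X vs Y: L: 0>-4, CL: -1>-2, CR: 6>5, R: 4>1.
X vs Z: L: 0>-4, CL: -1>-3, CR: 6>3, R: 4>3.
X strictly beats every other strategy against every opponent action, so it is strictly dominant.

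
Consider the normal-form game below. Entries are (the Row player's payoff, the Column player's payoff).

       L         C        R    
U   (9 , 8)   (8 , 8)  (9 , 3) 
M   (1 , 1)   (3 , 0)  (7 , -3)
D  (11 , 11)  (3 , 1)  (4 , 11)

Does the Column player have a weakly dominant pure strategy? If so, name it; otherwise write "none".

L

L vs C: U: 8=8, M: 1>0, D: 11>1.
L vs R: U: 8>3, M: 1>-3, D: 11=11.
L is at least as good as every other strategy against every opponent action, so it is weakly dominant.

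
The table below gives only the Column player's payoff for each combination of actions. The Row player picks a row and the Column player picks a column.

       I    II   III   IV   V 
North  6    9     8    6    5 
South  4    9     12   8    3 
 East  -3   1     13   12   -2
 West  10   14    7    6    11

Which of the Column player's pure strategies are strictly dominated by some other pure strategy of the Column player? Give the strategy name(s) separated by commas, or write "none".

II strictly dominates I — North: 9>6, South: 9>4, East: 1>-3, West: 14>10.
II is not dominated — it holds its own against I at North (9>6); III at North (9>8); IV at North (9>6); V at North (9>5).
Nothing dominates III: I at North (8>6); II at South (12>9); IV at North (8>6); V at North (8>5).
III strictly dominates IV — North: 8>6, South: 12>8, East: 13>12, West: 7>6.
II strictly dominates V — North: 9>5, South: 9>3, East: 1>-2, West: 14>11.

I, IV, V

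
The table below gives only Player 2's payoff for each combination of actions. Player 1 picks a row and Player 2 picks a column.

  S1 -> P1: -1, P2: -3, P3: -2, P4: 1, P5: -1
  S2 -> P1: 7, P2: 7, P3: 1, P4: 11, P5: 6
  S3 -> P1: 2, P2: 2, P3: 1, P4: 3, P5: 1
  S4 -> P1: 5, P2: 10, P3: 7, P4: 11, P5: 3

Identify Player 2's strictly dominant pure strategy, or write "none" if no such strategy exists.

P4

P4 vs P1: S1: 1>-1, S2: 11>7, S3: 3>2, S4: 11>5.
P4 vs P2: S1: 1>-3, S2: 11>7, S3: 3>2, S4: 11>10.
P4 vs P3: S1: 1>-2, S2: 11>1, S3: 3>1, S4: 11>7.
P4 vs P5: S1: 1>-1, S2: 11>6, S3: 3>1, S4: 11>3.
P4 strictly beats every other strategy against every opponent action, so it is strictly dominant.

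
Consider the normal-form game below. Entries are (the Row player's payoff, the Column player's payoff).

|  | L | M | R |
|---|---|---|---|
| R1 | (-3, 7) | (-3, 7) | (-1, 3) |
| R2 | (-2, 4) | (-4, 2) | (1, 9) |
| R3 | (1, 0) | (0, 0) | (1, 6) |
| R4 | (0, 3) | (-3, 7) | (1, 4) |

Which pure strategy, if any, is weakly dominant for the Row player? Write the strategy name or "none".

R3

R3 vs R1: L: 1>-3, M: 0>-3, R: 1>-1.
R3 vs R2: L: 1>-2, M: 0>-4, R: 1=1.
R3 vs R4: L: 1>0, M: 0>-3, R: 1=1.
R3 is at least as good as every other strategy against every opponent action, so it is weakly dominant.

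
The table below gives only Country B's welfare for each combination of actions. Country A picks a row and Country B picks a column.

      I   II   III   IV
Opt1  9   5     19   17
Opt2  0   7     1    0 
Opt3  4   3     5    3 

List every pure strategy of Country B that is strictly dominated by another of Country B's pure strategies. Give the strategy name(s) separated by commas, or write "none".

I, IV

III strictly dominates I — Opt1: 19>9, Opt2: 1>0, Opt3: 5>4.
Nothing dominates II: I at Opt2 (7>0); III at Opt2 (7>1); IV at Opt2 (7>0).
Nothing dominates III: I at Opt1 (19>9); II at Opt1 (19>5); IV at Opt1 (19>17).
III strictly dominates IV — Opt1: 19>17, Opt2: 1>0, Opt3: 5>3.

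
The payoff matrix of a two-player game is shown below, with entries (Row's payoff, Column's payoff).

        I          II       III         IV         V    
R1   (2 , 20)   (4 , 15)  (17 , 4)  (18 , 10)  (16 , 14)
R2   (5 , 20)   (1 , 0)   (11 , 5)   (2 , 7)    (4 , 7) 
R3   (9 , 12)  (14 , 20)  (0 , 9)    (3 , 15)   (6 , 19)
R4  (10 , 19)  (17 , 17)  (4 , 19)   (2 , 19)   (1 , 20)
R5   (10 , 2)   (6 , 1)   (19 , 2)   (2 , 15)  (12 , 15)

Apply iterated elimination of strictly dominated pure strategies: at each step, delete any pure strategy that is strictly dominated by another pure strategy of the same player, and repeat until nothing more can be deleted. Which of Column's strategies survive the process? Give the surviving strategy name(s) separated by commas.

Column III is eliminated: V beats it against every remaining row (R1: 14>4, R2: 7>5, R3: 19>9, R4: 20>19, R5: 15>2).
Row R2 is eliminated: R3 beats it against every remaining column (I: 9>5, II: 14>1, IV: 3>2, V: 6>4).
Among the remaining strategies, none is strictly dominated by another pure strategy of the same player, so the elimination stops.
Surviving strategies — Row: {R1, R3, R4, R5}; Column: {I, II, IV, V}.

I, II, IV, V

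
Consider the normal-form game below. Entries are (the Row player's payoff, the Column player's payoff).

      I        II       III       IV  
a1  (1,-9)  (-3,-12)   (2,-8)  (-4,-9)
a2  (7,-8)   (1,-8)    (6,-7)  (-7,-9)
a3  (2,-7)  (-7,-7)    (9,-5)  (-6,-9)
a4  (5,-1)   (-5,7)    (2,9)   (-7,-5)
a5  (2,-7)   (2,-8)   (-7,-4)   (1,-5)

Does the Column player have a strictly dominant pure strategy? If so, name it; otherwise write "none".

III

III vs I: a1: -8>-9, a2: -7>-8, a3: -5>-7, a4: 9>-1, a5: -4>-7.
III vs II: a1: -8>-12, a2: -7>-8, a3: -5>-7, a4: 9>7, a5: -4>-8.
III vs IV: a1: -8>-9, a2: -7>-9, a3: -5>-9, a4: 9>-5, a5: -4>-5.
III strictly beats every other strategy against every opponent action, so it is strictly dominant.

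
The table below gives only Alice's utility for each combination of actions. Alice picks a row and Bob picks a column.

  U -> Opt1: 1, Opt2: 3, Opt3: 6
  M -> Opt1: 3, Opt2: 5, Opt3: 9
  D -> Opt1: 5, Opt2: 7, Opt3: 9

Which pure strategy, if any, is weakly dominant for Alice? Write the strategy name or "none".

D

D vs U: Opt1: 5>1, Opt2: 7>3, Opt3: 9>6.
D vs M: Opt1: 5>3, Opt2: 7>5, Opt3: 9=9.
D is at least as good as every other strategy against every opponent action, so it is weakly dominant.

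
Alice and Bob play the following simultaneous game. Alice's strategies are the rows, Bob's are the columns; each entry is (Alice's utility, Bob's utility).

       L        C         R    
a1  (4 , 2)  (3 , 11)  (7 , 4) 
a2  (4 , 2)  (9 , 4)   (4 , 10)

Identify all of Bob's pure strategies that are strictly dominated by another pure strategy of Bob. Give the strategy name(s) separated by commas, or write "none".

L: dominated, since C does at least as well everywhere (a1: 11>2, a2: 4>2).
Nothing dominates C: L at a1 (11>2); R at a1 (11>4).
Nothing dominates R: L at a1 (4>2); C at a2 (10>4).

L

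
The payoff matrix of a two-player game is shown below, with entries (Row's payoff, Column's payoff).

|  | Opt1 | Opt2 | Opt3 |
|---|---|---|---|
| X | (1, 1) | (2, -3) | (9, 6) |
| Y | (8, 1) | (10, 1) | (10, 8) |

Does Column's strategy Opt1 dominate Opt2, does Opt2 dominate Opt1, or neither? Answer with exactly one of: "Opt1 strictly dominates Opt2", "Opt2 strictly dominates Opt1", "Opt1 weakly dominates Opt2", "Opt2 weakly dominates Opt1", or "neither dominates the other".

Opt1 weakly dominates Opt2

Compare Opt1 to Opt2 across each choice by Row: X: 1>-3, Y: 1=1.
Opt1 is at least as good everywhere and strictly better somewhere (tied only at Y), so Opt1 weakly but not strictly dominates Opt2.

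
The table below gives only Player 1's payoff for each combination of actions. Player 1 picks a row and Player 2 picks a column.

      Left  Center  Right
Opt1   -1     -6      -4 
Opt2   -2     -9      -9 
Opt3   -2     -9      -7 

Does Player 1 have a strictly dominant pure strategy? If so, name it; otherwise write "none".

Opt1

Opt1 vs Opt2: Left: -1>-2, Center: -6>-9, Right: -4>-9.
Opt1 vs Opt3: Left: -1>-2, Center: -6>-9, Right: -4>-7.
Opt1 strictly beats every other strategy against every opponent action, so it is strictly dominant.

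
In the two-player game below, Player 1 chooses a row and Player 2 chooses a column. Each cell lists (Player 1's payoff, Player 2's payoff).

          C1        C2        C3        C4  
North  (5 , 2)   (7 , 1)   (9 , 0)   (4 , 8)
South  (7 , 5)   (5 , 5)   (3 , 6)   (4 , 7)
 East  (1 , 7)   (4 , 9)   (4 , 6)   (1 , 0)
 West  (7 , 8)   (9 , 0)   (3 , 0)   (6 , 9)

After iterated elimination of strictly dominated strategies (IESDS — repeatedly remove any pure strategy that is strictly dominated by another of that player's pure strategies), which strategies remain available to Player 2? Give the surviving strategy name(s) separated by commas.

C4

For Player 1, North strictly dominates East on the remaining columns (C1: 5>1, C2: 7>4, C3: 9>4, C4: 4>1); eliminate East.
For Player 2, C4 strictly dominates C1 on the remaining rows (North: 8>2, South: 7>5, West: 9>8); eliminate C1.
Player 2's strategy C2 is strictly dominated by C4 (North: 8>1, South: 7>5, West: 9>0) and is removed.
Column C3 is eliminated: C4 beats it against every remaining row (North: 8>0, South: 7>6, West: 9>0).
Row North is eliminated: West beats it against every remaining column (C4: 6>4).
Row South is eliminated: West beats it against every remaining column (C4: 6>4).
Among the remaining strategies, none is strictly dominated by another pure strategy of the same player, so the elimination stops.
Surviving strategies — Player 1: {West}; Player 2: {C4}.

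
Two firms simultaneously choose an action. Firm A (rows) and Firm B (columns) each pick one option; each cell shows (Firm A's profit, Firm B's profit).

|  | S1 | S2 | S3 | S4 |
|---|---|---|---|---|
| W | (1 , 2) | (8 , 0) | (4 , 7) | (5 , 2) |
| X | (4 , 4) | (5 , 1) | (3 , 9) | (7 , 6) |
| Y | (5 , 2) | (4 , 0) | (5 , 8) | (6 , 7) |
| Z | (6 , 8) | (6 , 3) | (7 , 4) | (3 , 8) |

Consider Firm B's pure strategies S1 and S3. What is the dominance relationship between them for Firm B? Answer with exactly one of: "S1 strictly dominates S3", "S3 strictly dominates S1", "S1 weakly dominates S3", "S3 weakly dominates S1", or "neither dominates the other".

S1's payoffs vs S3's, by Firm A's action — W: 2<7, X: 4<9, Y: 2<8, Z: 8>4.
S1 does better at Z but worse at W, X, Y; neither strategy dominates the other.

neither dominates the other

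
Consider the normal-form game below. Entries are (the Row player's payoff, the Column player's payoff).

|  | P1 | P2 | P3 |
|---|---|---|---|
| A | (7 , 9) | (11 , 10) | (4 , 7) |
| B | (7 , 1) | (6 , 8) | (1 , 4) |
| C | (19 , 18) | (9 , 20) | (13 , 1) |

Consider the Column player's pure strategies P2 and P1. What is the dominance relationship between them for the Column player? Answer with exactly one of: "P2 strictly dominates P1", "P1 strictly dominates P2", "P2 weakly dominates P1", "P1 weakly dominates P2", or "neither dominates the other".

P2's payoffs vs P1's, by the Row player's action — A: 10>9, B: 8>1, C: 20>18.
Every comparison favours P2, so P2 strictly dominates P1.

P2 strictly dominates P1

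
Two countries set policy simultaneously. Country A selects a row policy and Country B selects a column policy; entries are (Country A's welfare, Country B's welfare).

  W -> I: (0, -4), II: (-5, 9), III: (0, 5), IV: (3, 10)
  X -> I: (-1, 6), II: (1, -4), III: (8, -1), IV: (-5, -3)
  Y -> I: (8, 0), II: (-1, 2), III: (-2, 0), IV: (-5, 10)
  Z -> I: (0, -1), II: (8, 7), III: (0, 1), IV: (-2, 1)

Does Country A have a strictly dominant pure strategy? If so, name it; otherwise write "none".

W fails to dominate X at II (-5<1).
X fails to dominate W at I (-1<0).
Y fails to dominate W at III (-2<0).
Z fails to dominate W at I (0=0).
No single strategy dominates all the others.

none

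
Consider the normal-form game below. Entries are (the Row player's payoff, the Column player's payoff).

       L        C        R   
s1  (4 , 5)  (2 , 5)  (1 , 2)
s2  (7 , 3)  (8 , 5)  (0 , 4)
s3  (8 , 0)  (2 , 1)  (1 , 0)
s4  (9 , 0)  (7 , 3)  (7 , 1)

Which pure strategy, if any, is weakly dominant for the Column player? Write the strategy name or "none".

C vs L: s1: 5=5, s2: 5>3, s3: 1>0, s4: 3>0.
C vs R: s1: 5>2, s2: 5>4, s3: 1>0, s4: 3>1.
C is at least as good as every other strategy against every opponent action, so it is weakly dominant.

C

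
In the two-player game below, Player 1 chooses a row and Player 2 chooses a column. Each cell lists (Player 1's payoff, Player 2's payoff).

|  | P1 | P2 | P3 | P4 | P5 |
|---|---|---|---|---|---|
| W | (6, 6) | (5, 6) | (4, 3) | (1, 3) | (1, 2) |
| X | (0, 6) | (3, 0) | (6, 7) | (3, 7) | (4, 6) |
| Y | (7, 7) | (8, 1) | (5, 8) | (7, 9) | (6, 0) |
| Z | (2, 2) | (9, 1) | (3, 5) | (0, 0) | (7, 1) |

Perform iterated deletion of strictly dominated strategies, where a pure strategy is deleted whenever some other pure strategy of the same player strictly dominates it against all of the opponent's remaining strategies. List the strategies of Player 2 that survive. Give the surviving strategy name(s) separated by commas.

P3, P4

Player 1's strategy W is strictly dominated by Y (P1: 7>6, P2: 8>5, P3: 5>4, P4: 7>1, P5: 6>1) and is removed.
Player 2's strategy P1 is strictly dominated by P3 (X: 7>6, Y: 8>7, Z: 5>2) and is removed.
Player 2's strategy P2 is strictly dominated by P3 (X: 7>0, Y: 8>1, Z: 5>1) and is removed.
Player 2's strategy P5 is strictly dominated by P3 (X: 7>6, Y: 8>0, Z: 5>1) and is removed.
For Player 1, X strictly dominates Z on the remaining columns (P3: 6>3, P4: 3>0); eliminate Z.
Among the remaining strategies, none is strictly dominated by another pure strategy of the same player, so the elimination stops.
Surviving strategies — Player 1: {X, Y}; Player 2: {P3, P4}.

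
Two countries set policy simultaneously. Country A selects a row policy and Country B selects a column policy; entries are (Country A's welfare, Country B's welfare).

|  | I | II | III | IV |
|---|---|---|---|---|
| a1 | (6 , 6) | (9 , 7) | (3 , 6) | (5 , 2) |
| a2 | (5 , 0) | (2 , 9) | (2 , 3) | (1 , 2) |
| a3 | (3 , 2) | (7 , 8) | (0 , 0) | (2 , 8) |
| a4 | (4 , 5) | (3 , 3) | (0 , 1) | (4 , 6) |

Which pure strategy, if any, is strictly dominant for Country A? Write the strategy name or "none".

a1

a1 vs a2: I: 6>5, II: 9>2, III: 3>2, IV: 5>1.
a1 vs a3: I: 6>3, II: 9>7, III: 3>0, IV: 5>2.
a1 vs a4: I: 6>4, II: 9>3, III: 3>0, IV: 5>4.
a1 strictly beats every other strategy against every opponent action, so it is strictly dominant.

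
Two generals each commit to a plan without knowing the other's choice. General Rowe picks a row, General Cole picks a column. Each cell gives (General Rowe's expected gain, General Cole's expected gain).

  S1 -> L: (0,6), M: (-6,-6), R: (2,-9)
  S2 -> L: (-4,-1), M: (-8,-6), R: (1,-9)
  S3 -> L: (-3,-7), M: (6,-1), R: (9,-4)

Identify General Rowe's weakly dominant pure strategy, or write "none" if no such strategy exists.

S1 fails to dominate S3 at M (-6<6).
S2 fails to dominate S1 at L (-4<0).
S3 fails to dominate S1 at L (-3<0).
No single strategy dominates all the others.

none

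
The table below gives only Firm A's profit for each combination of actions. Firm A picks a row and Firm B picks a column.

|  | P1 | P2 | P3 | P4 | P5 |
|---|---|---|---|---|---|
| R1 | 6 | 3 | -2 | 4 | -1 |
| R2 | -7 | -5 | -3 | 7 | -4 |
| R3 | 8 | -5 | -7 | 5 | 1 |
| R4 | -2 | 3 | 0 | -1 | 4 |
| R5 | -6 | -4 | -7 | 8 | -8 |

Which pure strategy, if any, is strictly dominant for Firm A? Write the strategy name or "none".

R1 fails to dominate R2 at P4 (4<7).
R2 fails to dominate R1 at P1 (-7<6).
R3 fails to dominate R1 at P2 (-5<3).
R4 fails to dominate R1 at P1 (-2<6).
R5 fails to dominate R1 at P1 (-6<6).
No single strategy dominates all the others.

none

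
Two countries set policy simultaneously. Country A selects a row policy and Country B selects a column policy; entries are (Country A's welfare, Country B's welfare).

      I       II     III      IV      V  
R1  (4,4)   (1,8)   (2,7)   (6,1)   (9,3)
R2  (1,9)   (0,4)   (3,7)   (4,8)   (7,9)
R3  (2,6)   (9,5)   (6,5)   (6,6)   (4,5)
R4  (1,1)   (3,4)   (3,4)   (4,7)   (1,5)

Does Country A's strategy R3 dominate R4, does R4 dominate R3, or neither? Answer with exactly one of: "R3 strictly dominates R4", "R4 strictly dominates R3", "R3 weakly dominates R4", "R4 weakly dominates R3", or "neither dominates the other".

R3's payoffs vs R4's, by Country B's action — I: 2>1, II: 9>3, III: 6>3, IV: 6>4, V: 4>1.
R3 gives a strictly higher payoff against every action of Country B, so R3 strictly dominates R4.

R3 strictly dominates R4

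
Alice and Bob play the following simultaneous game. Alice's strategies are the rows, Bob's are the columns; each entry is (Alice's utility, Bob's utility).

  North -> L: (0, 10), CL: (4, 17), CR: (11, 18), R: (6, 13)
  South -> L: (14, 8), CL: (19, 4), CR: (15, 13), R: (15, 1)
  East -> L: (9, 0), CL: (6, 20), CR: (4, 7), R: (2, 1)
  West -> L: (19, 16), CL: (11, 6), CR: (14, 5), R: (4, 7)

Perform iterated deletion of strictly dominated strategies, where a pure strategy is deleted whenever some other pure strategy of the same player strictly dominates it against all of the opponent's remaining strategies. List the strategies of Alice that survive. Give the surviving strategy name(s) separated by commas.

Alice's strategy North is strictly dominated by South (L: 14>0, CL: 19>4, CR: 15>11, R: 15>6) and is removed.
Alice's strategy East is strictly dominated by South (L: 14>9, CL: 19>6, CR: 15>4, R: 15>2) and is removed.
Bob's strategy CL is strictly dominated by L (South: 8>4, West: 16>6) and is removed.
Bob's strategy R is strictly dominated by L (South: 8>1, West: 16>7) and is removed.
Among the remaining strategies, none is strictly dominated by another pure strategy of the same player, so the elimination stops.
Surviving strategies — Alice: {South, West}; Bob: {L, CR}.

South, West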